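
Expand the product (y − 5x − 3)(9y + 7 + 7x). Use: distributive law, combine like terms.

(y − 5x − 3)(9y + 7 + 7x)
= 9y^2 + 7y + 7xy − 45xy − 35x − 35x^2 − 27y − 21 − 21x    [distributive law]
= 9y^2 − 20y − 38xy − 56x − 35x^2 − 21    [combine like terms]

9y^2 − 20y − 38xy − 56x − 35x^2 − 21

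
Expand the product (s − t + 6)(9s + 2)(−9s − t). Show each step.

(s − t + 6)(9s + 2)(−9s − t)
= (9s^2 + 2s − 9st − 2t + 54s + 12)(−9s − t)    [distributive law]
= (9s^2 + 56s − 9st − 2t + 12)(−9s − t)    [combine like terms]
= −81s^3 − 9s^2t − 504s^2 − 56st + 81s^2t + 9st^2 + 18st + 2t^2 − 108s − 12t    [distributive law]
= −81s^3 + 72s^2t − 504s^2 − 38st + 9st^2 + 2t^2 − 108s − 12t    [combine like terms]

−81s^3 + 72s^2t − 504s^2 − 38st + 9st^2 + 2t^2 − 108s − 12t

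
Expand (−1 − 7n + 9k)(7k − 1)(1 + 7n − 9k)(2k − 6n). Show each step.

(−1 − 7n + 9k)(7k − 1)(1 + 7n − 9k)(2k − 6n)
= (−7k + 1 − 49kn + 7n + 63k^2 − 9k)(1 + 7n − 9k)(2k − 6n)    [distributive law]
= (−16k + 1 − 49kn + 7n + 63k^2)(1 + 7n − 9k)(2k − 6n)    [combine like terms]
= (−16k − 112kn + 144k^2 + 1 + 7n − 9k − 49kn − 343kn^2 + 441k^2n + 7n + 49n^2 − 63kn + 63k^2 + 441k^2n − 567k^3)(2k − 6n)    [distributive law]
= (−25k − 224kn + 207k^2 + 1 + 14n − 343kn^2 + 882k^2n + 49n^2 − 567k^3)(2k − 6n)    [combine like terms]
= −50k^2 + 150kn − 448k^2n + 1344kn^2 + 414k^3 − 1242k^2n + 2k − 6n + 28kn − 84n^2 − 686k^2n^2 + 2058kn^3 + 1764k^3n − 5292k^2n^2 + 98kn^2 − 294n^3 − 1134k^4 + 3402k^3n    [distributive law]
= −50k^2 + 178kn − 1690k^2n + 1442kn^2 + 414k^3 + 2k − 6n − 84n^2 − 5978k^2n^2 + 2058kn^3 + 5166k^3n − 294n^3 − 1134k^4    [combine like terms]

−50k^2 + 178kn − 1690k^2n + 1442kn^2 + 414k^3 + 2k − 6n − 84n^2 − 5978k^2n^2 + 2058kn^3 + 5166k^3n − 294n^3 − 1134k^4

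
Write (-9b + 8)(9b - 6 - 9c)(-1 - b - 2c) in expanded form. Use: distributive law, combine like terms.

(-9b + 8)(9b - 6 - 9c)(-1 - b - 2c)
= (-81b^2 + 54b + 81bc + 72b - 48 - 72c)(-1 - b - 2c)    [distributive law]
= (-81b^2 + 126b + 81bc - 48 - 72c)(-1 - b - 2c)    [combine like terms]
= 81b^2 + 81b^3 + 162b^2c - 126b - 126b^2 - 252bc - 81bc - 81b^2c - 162bc^2 + 48 + 48b + 96c + 72c + 72bc + 144c^2    [distributive law]
= -45b^2 + 81b^3 + 81b^2c - 78b - 261bc - 162bc^2 + 48 + 168c + 144c^2    [combine like terms]

-45b^2 + 81b^3 + 81b^2c - 78b - 261bc - 162bc^2 + 48 + 168c + 144c^2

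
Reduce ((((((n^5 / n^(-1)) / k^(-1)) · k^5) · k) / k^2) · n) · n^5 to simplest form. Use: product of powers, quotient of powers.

k^5n^12

((((((n^5 / n^(-1)) / k^(-1)) · k^5) · k) / k^2) · n) · n^5
= (((((n^6 / k^(-1)) · k^5) · k) / k^2) · n) · n^5    [quotient of powers]
= k^5n^12    [quotient of powers; product of powers]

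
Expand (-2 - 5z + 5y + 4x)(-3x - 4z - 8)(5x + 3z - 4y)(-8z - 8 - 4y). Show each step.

1368x^2z + 1040x^2 + 736x^2y - 2072xz^2 - 1936xz + 1248xyz + 448xy - 96xy^2 - 1632z^3 - 1536z^2 + 3040yz^2 + 2816yz - 672y^2z - 640x - 384z + 512y - 1024y^2 + 328x^2z^2 + 380x^2yz - 776xz^3 + 740xyz^2 + 84xy^2z - 480z^4 + 880yz^3 - 80y^2z^2 + 108x^2y^2 - 240xy^3 - 320y^3z - 640y^3 + 480x^3z + 480x^3 + 240x^3y

(-2 - 5z + 5y + 4x)(-3x - 4z - 8)(5x + 3z - 4y)(-8z - 8 - 4y)
= (6x + 8z + 16 + 15xz + 20z^2 + 40z - 15xy - 20yz - 40y - 12x^2 - 16xz - 32x)(5x + 3z - 4y)(-8z - 8 - 4y)    [distributive law]
= (-26x + 48z + 16 - xz + 20z^2 - 15xy - 20yz - 40y - 12x^2)(5x + 3z - 4y)(-8z - 8 - 4y)    [combine like terms]
= (-130x^2 - 78xz + 104xy + 240xz + 144z^2 - 192yz + 80x + 48z - 64y - 5x^2z - 3xz^2 + 4xyz + 100xz^2 + 60z^3 - 80yz^2 - 75x^2y - 45xyz + 60xy^2 - 100xyz - 60yz^2 + 80y^2z - 200xy - 120yz + 160y^2 - 60x^3 - 36x^2z + 48x^2y)(-8z - 8 - 4y)    [distributive law]
= (-130x^2 + 162xz - 96xy + 144z^2 - 312yz + 80x + 48z - 64y - 41x^2z + 97xz^2 - 141xyz + 60z^3 - 140yz^2 - 27x^2y + 60xy^2 + 80y^2z + 160y^2 - 60x^3)(-8z - 8 - 4y)    [combine like terms]
= 1040x^2z + 1040x^2 + 520x^2y - 1296xz^2 - 1296xz - 648xyz + 768xyz + 768xy + 384xy^2 - 1152z^3 - 1152z^2 - 576yz^2 + 2496yz^2 + 2496yz + 1248y^2z - 640xz - 640x - 320xy - 384z^2 - 384z - 192yz + 512yz + 512y + 256y^2 + 328x^2z^2 + 328x^2z + 164x^2yz - 776xz^3 - 776xz^2 - 388xyz^2 + 1128xyz^2 + 1128xyz + 564xy^2z - 480z^4 - 480z^3 - 240yz^3 + 1120yz^3 + 1120yz^2 + 560y^2z^2 + 216x^2yz + 216x^2y + 108x^2y^2 - 480xy^2z - 480xy^2 - 240xy^3 - 640y^2z^2 - 640y^2z - 320y^3z - 1280y^2z - 1280y^2 - 640y^3 + 480x^3z + 480x^3 + 240x^3y    [distributive law]
= 1368x^2z + 1040x^2 + 736x^2y - 2072xz^2 - 1936xz + 1248xyz + 448xy - 96xy^2 - 1632z^3 - 1536z^2 + 3040yz^2 + 2816yz - 672y^2z - 640x - 384z + 512y - 1024y^2 + 328x^2z^2 + 380x^2yz - 776xz^3 + 740xyz^2 + 84xy^2z - 480z^4 + 880yz^3 - 80y^2z^2 + 108x^2y^2 - 240xy^3 - 320y^3z - 640y^3 + 480x^3z + 480x^3 + 240x^3y    [combine like terms]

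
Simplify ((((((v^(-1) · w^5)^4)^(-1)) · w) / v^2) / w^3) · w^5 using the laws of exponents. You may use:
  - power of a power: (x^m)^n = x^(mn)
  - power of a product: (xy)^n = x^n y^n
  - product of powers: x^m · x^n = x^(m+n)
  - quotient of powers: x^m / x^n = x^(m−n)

((((((v^(-1) · w^5)^4)^(-1)) · w) / v^2) / w^3) · w^5
= (((((v^(-1) · w^5)^(-4)) · w) / v^2) / w^3) · w^5    [power of a power]
= ((((((v^(-1))^(-4)) · ((w^5)^(-4))) · w) / v^2) / w^3) · w^5    [power of a product]
= ((((v^4 · ((w^5)^(-4))) · w) / v^2) / w^3) · w^5    [power of a power]
= ((((v^4 · w^(-20)) · w) / v^2) / w^3) · w^5    [power of a power]
= v^2w^(-17)    [quotient of powers; product of powers]

v^2w^(-17)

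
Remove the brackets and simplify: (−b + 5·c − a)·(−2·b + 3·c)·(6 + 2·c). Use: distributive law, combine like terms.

(−b + 5·c − a)·(−2·b + 3·c)·(6 + 2·c)
= (2·b^2 − 3·b·c − 10·b·c + 15·c^2 + 2·a·b − 3·a·c)·(6 + 2·c)    [distributive law]
= (2·b^2 − 13·b·c + 15·c^2 + 2·a·b − 3·a·c)·(6 + 2·c)    [combine like terms]
= 12·b^2 + 4·b^2·c − 78·b·c − 26·b·c^2 + 90·c^2 + 30·c^3 + 12·a·b + 4·a·b·c − 18·a·c − 6·a·c^2    [distributive law]

12·b^2 + 4·b^2·c − 78·b·c − 26·b·c^2 + 90·c^2 + 30·c^3 + 12·a·b + 4·a·b·c − 18·a·c − 6·a·c^2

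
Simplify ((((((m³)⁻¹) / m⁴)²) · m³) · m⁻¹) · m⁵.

((((((m³)⁻¹) / m⁴)²) · m³) · m⁻¹) · m⁵
= ((((((m³)⁻¹)²) / ((m⁴)²)) · m³) · m⁻¹) · m⁵    [power of a quotient]
= (((((m³)⁻²) / ((m⁴)²)) · m³) · m⁻¹) · m⁵    [power of a power]
= (((m⁻⁶ / ((m⁴)²)) · m³) · m⁻¹) · m⁵    [power of a power]
= (((m⁻⁶ / m⁸) · m³) · m⁻¹) · m⁵    [power of a power]
= ((m⁻¹⁴ · m³) · m⁻¹) · m⁵    [quotient of powers]
= (m⁻¹¹ · m⁻¹) · m⁵    [product of powers]
= m⁻¹² · m⁵    [product of powers]
= m⁻⁷    [product of powers]

m⁻⁷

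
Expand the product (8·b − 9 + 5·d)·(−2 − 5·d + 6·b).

(8·b − 9 + 5·d)·(−2 − 5·d + 6·b)
= −16·b − 40·b·d + 48·b² + 18 + 45·d − 54·b − 10·d − 25·d² + 30·b·d    [distributive law]
= −70·b − 10·b·d + 48·b² + 18 + 35·d − 25·d²    [combine like terms]

−70·b − 10·b·d + 48·b² + 18 + 35·d − 25·d²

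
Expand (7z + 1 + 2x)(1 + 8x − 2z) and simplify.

(7z + 1 + 2x)(1 + 8x − 2z)
= 7z + 56xz − 14z^2 + 1 + 8x − 2z + 2x + 16x^2 − 4xz    [distributive law]
= 5z + 52xz − 14z^2 + 1 + 10x + 16x^2    [combine like terms]

5z + 52xz − 14z^2 + 1 + 10x + 16x^2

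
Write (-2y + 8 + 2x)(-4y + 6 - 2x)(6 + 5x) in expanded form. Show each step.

48y² + 40xy² - 264y - 244xy - 20x²y + 288 + 216x - 44x² - 20x³

(-2y + 8 + 2x)(-4y + 6 - 2x)(6 + 5x)
= (8y² - 12y + 4xy - 32y + 48 - 16x - 8xy + 12x - 4x²)(6 + 5x)    [distributive law]
= (8y² - 44y - 4xy + 48 - 4x - 4x²)(6 + 5x)    [combine like terms]
= 48y² + 40xy² - 264y - 220xy - 24xy - 20x²y + 288 + 240x - 24x - 20x² - 24x² - 20x³    [distributive law]
= 48y² + 40xy² - 264y - 244xy - 20x²y + 288 + 216x - 44x² - 20x³    [combine like terms]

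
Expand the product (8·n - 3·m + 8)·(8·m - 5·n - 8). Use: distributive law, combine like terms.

(8·n - 3·m + 8)·(8·m - 5·n - 8)
= 64·m·n - 40·n^2 - 64·n - 24·m^2 + 15·m·n + 24·m + 64·m - 40·n - 64    [distributive law]
= 79·m·n - 40·n^2 - 104·n - 24·m^2 + 88·m - 64    [combine like terms]

79·m·n - 40·n^2 - 104·n - 24·m^2 + 88·m - 64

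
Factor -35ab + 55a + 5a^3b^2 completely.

-35ab + 55a + 5a^3b^2
= 5(-7ab + 11a + a^3b^2)    [factor out 5]
= 5a(-7b + 11 + a^2b^2)    [factor out a]

5a(-7b + 11 + a^2b^2)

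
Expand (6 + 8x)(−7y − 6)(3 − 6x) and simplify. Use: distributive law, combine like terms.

−126y + 84xy − 108 + 72x + 336x^2y + 288x^2

(6 + 8x)(−7y − 6)(3 − 6x)
= (−42y − 36 − 56xy − 48x)(3 − 6x)    [distributive law]
= −126y + 252xy − 108 + 216x − 168xy + 336x^2y − 144x + 288x^2    [distributive law]
= −126y + 84xy − 108 + 72x + 336x^2y + 288x^2    [combine like terms]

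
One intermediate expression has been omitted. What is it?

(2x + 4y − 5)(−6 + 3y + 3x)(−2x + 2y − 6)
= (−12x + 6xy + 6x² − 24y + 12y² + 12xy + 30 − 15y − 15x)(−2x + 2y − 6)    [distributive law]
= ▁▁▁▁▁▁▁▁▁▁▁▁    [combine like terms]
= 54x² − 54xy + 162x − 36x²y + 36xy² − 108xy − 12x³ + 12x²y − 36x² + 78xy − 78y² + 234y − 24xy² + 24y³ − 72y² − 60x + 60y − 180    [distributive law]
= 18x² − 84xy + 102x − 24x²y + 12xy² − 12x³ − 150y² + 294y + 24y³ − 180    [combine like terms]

Applying combine like terms to the line above:

(−27x + 18xy + 6x² − 39y + 12y² + 30)(−2x + 2y − 6)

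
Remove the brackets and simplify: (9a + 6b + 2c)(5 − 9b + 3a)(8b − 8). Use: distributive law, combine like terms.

864ab − 360a − 504ab^2 + 216a^2b − 216a^2 + 672b^2 − 240b − 432b^3 + 224bc − 80c − 144b^2c + 48abc − 48ac

(9a + 6b + 2c)(5 − 9b + 3a)(8b − 8)
= (45a − 81ab + 27a^2 + 30b − 54b^2 + 18ab + 10c − 18bc + 6ac)(8b − 8)    [distributive law]
= (45a − 63ab + 27a^2 + 30b − 54b^2 + 10c − 18bc + 6ac)(8b − 8)    [combine like terms]
= 360ab − 360a − 504ab^2 + 504ab + 216a^2b − 216a^2 + 240b^2 − 240b − 432b^3 + 432b^2 + 80bc − 80c − 144b^2c + 144bc + 48abc − 48ac    [distributive law]
= 864ab − 360a − 504ab^2 + 216a^2b − 216a^2 + 672b^2 − 240b − 432b^3 + 224bc − 80c − 144b^2c + 48abc − 48ac    [combine like terms]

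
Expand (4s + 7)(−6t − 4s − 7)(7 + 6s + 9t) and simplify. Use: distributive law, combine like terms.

−924st − 288s²t − 216st² − 448s² − 96s³ − 686s − 735t − 378t² − 343

(4s + 7)(−6t − 4s − 7)(7 + 6s + 9t)
= (−24st − 16s² − 28s − 42t − 28s − 49)(7 + 6s + 9t)    [distributive law]
= (−24st − 16s² − 56s − 42t − 49)(7 + 6s + 9t)    [combine like terms]
= −168st − 144s²t − 216st² − 112s² − 96s³ − 144s²t − 392s − 336s² − 504st − 294t − 252st − 378t² − 343 − 294s − 441t    [distributive law]
= −924st − 288s²t − 216st² − 448s² − 96s³ − 686s − 735t − 378t² − 343    [combine like terms]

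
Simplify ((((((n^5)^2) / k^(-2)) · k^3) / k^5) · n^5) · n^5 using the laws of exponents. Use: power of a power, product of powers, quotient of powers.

((((((n^5)^2) / k^(-2)) · k^3) / k^5) · n^5) · n^5
= ((((n^10 / k^(-2)) · k^3) / k^5) · n^5) · n^5    [power of a power]
= n^20    [quotient of powers; product of powers]

n^20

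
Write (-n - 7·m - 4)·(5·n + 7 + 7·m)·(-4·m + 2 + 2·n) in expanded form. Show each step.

-64·m·n² - 64·n² - 10·n³ - 130·m·n - 110·n + 70·m²·n + 210·m² - 42·m + 196·m³ - 56

(-n - 7·m - 4)·(5·n + 7 + 7·m)·(-4·m + 2 + 2·n)
= (-5·n² - 7·n - 7·m·n - 35·m·n - 49·m - 49·m² - 20·n - 28 - 28·m)·(-4·m + 2 + 2·n)    [distributive law]
= (-5·n² - 27·n - 42·m·n - 77·m - 49·m² - 28)·(-4·m + 2 + 2·n)    [combine like terms]
= 20·m·n² - 10·n² - 10·n³ + 108·m·n - 54·n - 54·n² + 168·m²·n - 84·m·n - 84·m·n² + 308·m² - 154·m - 154·m·n + 196·m³ - 98·m² - 98·m²·n + 112·m - 56 - 56·n    [distributive law]
= -64·m·n² - 64·n² - 10·n³ - 130·m·n - 110·n + 70·m²·n + 210·m² - 42·m + 196·m³ - 56    [combine like terms]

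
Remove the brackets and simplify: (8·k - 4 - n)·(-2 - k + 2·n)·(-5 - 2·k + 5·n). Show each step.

44·k + 64·k² - 133·k·n + 16·k³ - 74·k²·n + 89·k·n² - 40 + 70·n - 20·n² - 10·n³

(8·k - 4 - n)·(-2 - k + 2·n)·(-5 - 2·k + 5·n)
= (-16·k - 8·k² + 16·k·n + 8 + 4·k - 8·n + 2·n + k·n - 2·n²)·(-5 - 2·k + 5·n)    [distributive law]
= (-12·k - 8·k² + 17·k·n + 8 - 6·n - 2·n²)·(-5 - 2·k + 5·n)    [combine like terms]
= 60·k + 24·k² - 60·k·n + 40·k² + 16·k³ - 40·k²·n - 85·k·n - 34·k²·n + 85·k·n² - 40 - 16·k + 40·n + 30·n + 12·k·n - 30·n² + 10·n² + 4·k·n² - 10·n³    [distributive law]
= 44·k + 64·k² - 133·k·n + 16·k³ - 74·k²·n + 89·k·n² - 40 + 70·n - 20·n² - 10·n³    [combine like terms]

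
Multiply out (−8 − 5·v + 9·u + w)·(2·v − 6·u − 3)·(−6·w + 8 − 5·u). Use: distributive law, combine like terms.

(−8 − 5·v + 9·u + w)·(2·v − 6·u − 3)·(−6·w + 8 − 5·u)
= (−16·v + 48·u + 24 − 10·v² + 30·u·v + 15·v + 18·u·v − 54·u² − 27·u + 2·v·w − 6·u·w − 3·w)·(−6·w + 8 − 5·u)    [distributive law]
= (−v + 21·u + 24 − 10·v² + 48·u·v − 54·u² + 2·v·w − 6·u·w − 3·w)·(−6·w + 8 − 5·u)    [combine like terms]
= 6·v·w − 8·v + 5·u·v − 126·u·w + 168·u − 105·u² − 144·w + 192 − 120·u + 60·v²·w − 80·v² + 50·u·v² − 288·u·v·w + 384·u·v − 240·u²·v + 324·u²·w − 432·u² + 270·u³ − 12·v·w² + 16·v·w − 10·u·v·w + 36·u·w² − 48·u·w + 30·u²·w + 18·w² − 24·w + 15·u·w    [distributive law]
= 22·v·w − 8·v + 389·u·v − 159·u·w + 48·u − 537·u² − 168·w + 192 + 60·v²·w − 80·v² + 50·u·v² − 298·u·v·w − 240·u²·v + 354·u²·w + 270·u³ − 12·v·w² + 36·u·w² + 18·w²    [combine like terms]

22·v·w − 8·v + 389·u·v − 159·u·w + 48·u − 537·u² − 168·w + 192 + 60·v²·w − 80·v² + 50·u·v² − 298·u·v·w − 240·u²·v + 354·u²·w + 270·u³ − 12·v·w² + 36·u·w² + 18·w²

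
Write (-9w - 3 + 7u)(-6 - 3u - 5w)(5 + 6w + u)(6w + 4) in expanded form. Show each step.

5274w^2 + 2352w + 4914w^3 - 1026uw^2 - 1558uw - 18uw^3 - 804u^2w^2 - 1364u^2w + 1620w^4 + 360 - 588u - 552u^2 - 126u^3w - 84u^3

(-9w - 3 + 7u)(-6 - 3u - 5w)(5 + 6w + u)(6w + 4)
= (54w + 27uw + 45w^2 + 18 + 9u + 15w - 42u - 21u^2 - 35uw)(5 + 6w + u)(6w + 4)    [distributive law]
= (69w - 8uw + 45w^2 + 18 - 33u - 21u^2)(5 + 6w + u)(6w + 4)    [combine like terms]
= (345w + 414w^2 + 69uw - 40uw - 48uw^2 - 8u^2w + 225w^2 + 270w^3 + 45uw^2 + 90 + 108w + 18u - 165u - 198uw - 33u^2 - 105u^2 - 126u^2w - 21u^3)(6w + 4)    [distributive law]
= (453w + 639w^2 - 169uw - 3uw^2 - 134u^2w + 270w^3 + 90 - 147u - 138u^2 - 21u^3)(6w + 4)    [combine like terms]
= 2718w^2 + 1812w + 3834w^3 + 2556w^2 - 1014uw^2 - 676uw - 18uw^3 - 12uw^2 - 804u^2w^2 - 536u^2w + 1620w^4 + 1080w^3 + 540w + 360 - 882uw - 588u - 828u^2w - 552u^2 - 126u^3w - 84u^3    [distributive law]
= 5274w^2 + 2352w + 4914w^3 - 1026uw^2 - 1558uw - 18uw^3 - 804u^2w^2 - 1364u^2w + 1620w^4 + 360 - 588u - 552u^2 - 126u^3w - 84u^3    [combine like terms]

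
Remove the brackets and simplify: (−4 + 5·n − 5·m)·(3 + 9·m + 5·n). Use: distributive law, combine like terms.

(−4 + 5·n − 5·m)·(3 + 9·m + 5·n)
= −12 − 36·m − 20·n + 15·n + 45·m·n + 25·n² − 15·m − 45·m² − 25·m·n    [distributive law]
= −12 − 51·m − 5·n + 20·m·n + 25·n² − 45·m²    [combine like terms]

−12 − 51·m − 5·n + 20·m·n + 25·n² − 45·m²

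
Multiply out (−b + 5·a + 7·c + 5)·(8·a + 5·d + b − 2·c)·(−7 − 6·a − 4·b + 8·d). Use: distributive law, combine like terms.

(−b + 5·a + 7·c + 5)·(8·a + 5·d + b − 2·c)·(−7 − 6·a − 4·b + 8·d)
= (−8·a·b − 5·b·d − b^2 + 2·b·c + 40·a^2 + 25·a·d + 5·a·b − 10·a·c + 56·a·c + 35·c·d + 7·b·c − 14·c^2 + 40·a + 25·d + 5·b − 10·c)·(−7 − 6·a − 4·b + 8·d)    [distributive law]
= (−3·a·b − 5·b·d − b^2 + 9·b·c + 40·a^2 + 25·a·d + 46·a·c + 35·c·d − 14·c^2 + 40·a + 25·d + 5·b − 10·c)·(−7 − 6·a − 4·b + 8·d)    [combine like terms]
= 21·a·b + 18·a^2·b + 12·a·b^2 − 24·a·b·d + 35·b·d + 30·a·b·d + 20·b^2·d − 40·b·d^2 + 7·b^2 + 6·a·b^2 + 4·b^3 − 8·b^2·d − 63·b·c − 54·a·b·c − 36·b^2·c + 72·b·c·d − 280·a^2 − 240·a^3 − 160·a^2·b + 320·a^2·d − 175·a·d − 150·a^2·d − 100·a·b·d + 200·a·d^2 − 322·a·c − 276·a^2·c − 184·a·b·c + 368·a·c·d − 245·c·d − 210·a·c·d − 140·b·c·d + 280·c·d^2 + 98·c^2 + 84·a·c^2 + 56·b·c^2 − 112·c^2·d − 280·a − 240·a^2 − 160·a·b + 320·a·d − 175·d − 150·a·d − 100·b·d + 200·d^2 − 35·b − 30·a·b − 20·b^2 + 40·b·d + 70·c + 60·a·c + 40·b·c − 80·c·d    [distributive law]
= −169·a·b − 142·a^2·b + 18·a·b^2 − 94·a·b·d − 25·b·d + 12·b^2·d − 40·b·d^2 − 13·b^2 + 4·b^3 − 23·b·c − 238·a·b·c − 36·b^2·c − 68·b·c·d − 520·a^2 − 240·a^3 + 170·a^2·d − 5·a·d + 200·a·d^2 − 262·a·c − 276·a^2·c + 158·a·c·d − 325·c·d + 280·c·d^2 + 98·c^2 + 84·a·c^2 + 56·b·c^2 − 112·c^2·d − 280·a − 175·d + 200·d^2 − 35·b + 70·c    [combine like terms]

−169·a·b − 142·a^2·b + 18·a·b^2 − 94·a·b·d − 25·b·d + 12·b^2·d − 40·b·d^2 − 13·b^2 + 4·b^3 − 23·b·c − 238·a·b·c − 36·b^2·c − 68·b·c·d − 520·a^2 − 240·a^3 + 170·a^2·d − 5·a·d + 200·a·d^2 − 262·a·c − 276·a^2·c + 158·a·c·d − 325·c·d + 280·c·d^2 + 98·c^2 + 84·a·c^2 + 56·b·c^2 − 112·c^2·d − 280·a − 175·d + 200·d^2 − 35·b + 70·c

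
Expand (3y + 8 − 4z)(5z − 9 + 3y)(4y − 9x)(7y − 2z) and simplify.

12y³z − 584y²z² − 27xy²z + 1314xyz² − 84y³ + 2152y²z + 189xy² − 4842xyz + 252y⁴ − 567xy³ − 608yz² + 1368xz² − 2016y² + 576yz + 4536xy − 1296xz + 160yz³ − 360xz³

(3y + 8 − 4z)(5z − 9 + 3y)(4y − 9x)(7y − 2z)
= (15yz − 27y + 9y² + 40z − 72 + 24y − 20z² + 36z − 12yz)(4y − 9x)(7y − 2z)    [distributive law]
= (3yz − 3y + 9y² + 76z − 72 − 20z²)(4y − 9x)(7y − 2z)    [combine like terms]
= (12y²z − 27xyz − 12y² + 27xy + 36y³ − 81xy² + 304yz − 684xz − 288y + 648x − 80yz² + 180xz²)(7y − 2z)    [distributive law]
= 84y³z − 24y²z² − 189xy²z + 54xyz² − 84y³ + 24y²z + 189xy² − 54xyz + 252y⁴ − 72y³z − 567xy³ + 162xy²z + 2128y²z − 608yz² − 4788xyz + 1368xz² − 2016y² + 576yz + 4536xy − 1296xz − 560y²z² + 160yz³ + 1260xyz² − 360xz³    [distributive law]
= 12y³z − 584y²z² − 27xy²z + 1314xyz² − 84y³ + 2152y²z + 189xy² − 4842xyz + 252y⁴ − 567xy³ − 608yz² + 1368xz² − 2016y² + 576yz + 4536xy − 1296xz + 160yz³ − 360xz³    [combine like terms]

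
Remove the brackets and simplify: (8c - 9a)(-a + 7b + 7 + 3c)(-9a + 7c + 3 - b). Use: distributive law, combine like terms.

(8c - 9a)(-a + 7b + 7 + 3c)(-9a + 7c + 3 - b)
= (-8ac + 56bc + 56c + 24c^2 + 9a^2 - 63ab - 63a - 27ac)(-9a + 7c + 3 - b)    [distributive law]
= (-35ac + 56bc + 56c + 24c^2 + 9a^2 - 63ab - 63a)(-9a + 7c + 3 - b)    [combine like terms]
= 315a^2c - 245ac^2 - 105ac + 35abc - 504abc + 392bc^2 + 168bc - 56b^2c - 504ac + 392c^2 + 168c - 56bc - 216ac^2 + 168c^3 + 72c^2 - 24bc^2 - 81a^3 + 63a^2c + 27a^2 - 9a^2b + 567a^2b - 441abc - 189ab + 63ab^2 + 567a^2 - 441ac - 189a + 63ab    [distributive law]
= 378a^2c - 461ac^2 - 1050ac - 910abc + 368bc^2 + 112bc - 56b^2c + 464c^2 + 168c + 168c^3 - 81a^3 + 594a^2 + 558a^2b - 126ab + 63ab^2 - 189a    [combine like terms]

378a^2c - 461ac^2 - 1050ac - 910abc + 368bc^2 + 112bc - 56b^2c + 464c^2 + 168c + 168c^3 - 81a^3 + 594a^2 + 558a^2b - 126ab + 63ab^2 - 189a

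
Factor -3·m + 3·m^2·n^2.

-3·m + 3·m^2·n^2
= 3(-m + m^2·n^2)    [factor out 3]
= 3·m(-1 + m·n^2)    [factor out m]

3·m(-1 + m·n^2)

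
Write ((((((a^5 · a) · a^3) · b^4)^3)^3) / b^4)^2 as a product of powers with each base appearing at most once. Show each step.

((((((a^5 · a) · a^3) · b^4)^3)^3) / b^4)^2
= ((((((a^5 · a) · a^3) · b^4)^3)^3)^2) / ((b^4)^2)    [power of a quotient]
= (((((a^5 · a) · a^3) · b^4)^3)^6) / ((b^4)^2)    [power of a power]
= ((((a^5 · a) · a^3) · b^4)^18) / ((b^4)^2)    [power of a power]
= ((((a^5 · a) · a^3)^18) · ((b^4)^18)) / ((b^4)^2)    [power of a product]
= ((((a^5 · a)^18) · ((a^3)^18)) · ((b^4)^18)) / ((b^4)^2)    [power of a product]
= (((((a^5)^18) · (a^18)) · ((a^3)^18)) · ((b^4)^18)) / ((b^4)^2)    [power of a product]
= (((a^90 · (a^18)) · ((a^3)^18)) · ((b^4)^18)) / ((b^4)^2)    [power of a power]
= ((a^108 · ((a^3)^18)) · ((b^4)^18)) / ((b^4)^2)    [product of powers]
= ((a^108 · a^54) · ((b^4)^18)) / ((b^4)^2)    [power of a power]
= (a^162 · ((b^4)^18)) / ((b^4)^2)    [product of powers]
= (a^162 · b^72) / ((b^4)^2)    [power of a power]
= (a^162 · b^72) / b^8    [power of a power]
= a^162b^64    [quotient of powers]

a^162b^64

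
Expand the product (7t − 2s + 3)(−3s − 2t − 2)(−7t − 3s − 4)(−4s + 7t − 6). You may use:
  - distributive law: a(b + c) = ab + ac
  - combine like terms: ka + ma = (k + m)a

−581s^2t^2 + 735st^3 − 609st^2 − 162s^3t − 769s^2t − 1200st + 686t^4 + 784t^3 − 322t^2 − 564t + 72s^4 + 144s^3 − 98s^2 − 324s − 144

(7t − 2s + 3)(−3s − 2t − 2)(−7t − 3s − 4)(−4s + 7t − 6)
= (−21st − 14t^2 − 14t + 6s^2 + 4st + 4s − 9s − 6t − 6)(−7t − 3s − 4)(−4s + 7t − 6)    [distributive law]
= (−17st − 14t^2 − 20t + 6s^2 − 5s − 6)(−7t − 3s − 4)(−4s + 7t − 6)    [combine like terms]
= (119st^2 + 51s^2t + 68st + 98t^3 + 42st^2 + 56t^2 + 140t^2 + 60st + 80t − 42s^2t − 18s^3 − 24s^2 + 35st + 15s^2 + 20s + 42t + 18s + 24)(−4s + 7t − 6)    [distributive law]
= (161st^2 + 9s^2t + 163st + 98t^3 + 196t^2 + 122t − 18s^3 − 9s^2 + 38s + 24)(−4s + 7t − 6)    [combine like terms]
= −644s^2t^2 + 1127st^3 − 966st^2 − 36s^3t + 63s^2t^2 − 54s^2t − 652s^2t + 1141st^2 − 978st − 392st^3 + 686t^4 − 588t^3 − 784st^2 + 1372t^3 − 1176t^2 − 488st + 854t^2 − 732t + 72s^4 − 126s^3t + 108s^3 + 36s^3 − 63s^2t + 54s^2 − 152s^2 + 266st − 228s − 96s + 168t − 144    [distributive law]
= −581s^2t^2 + 735st^3 − 609st^2 − 162s^3t − 769s^2t − 1200st + 686t^4 + 784t^3 − 322t^2 − 564t + 72s^4 + 144s^3 − 98s^2 − 324s − 144    [combine like terms]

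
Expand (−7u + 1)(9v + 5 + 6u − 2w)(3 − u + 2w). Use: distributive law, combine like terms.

(−7u + 1)(9v + 5 + 6u − 2w)(3 − u + 2w)
= (−63uv − 35u − 42u^2 + 14uw + 9v + 5 + 6u − 2w)(3 − u + 2w)    [distributive law]
= (−63uv − 29u − 42u^2 + 14uw + 9v + 5 − 2w)(3 − u + 2w)    [combine like terms]
= −189uv + 63u^2v − 126uvw − 87u + 29u^2 − 58uw − 126u^2 + 42u^3 − 84u^2w + 42uw − 14u^2w + 28uw^2 + 27v − 9uv + 18vw + 15 − 5u + 10w − 6w + 2uw − 4w^2    [distributive law]
= −198uv + 63u^2v − 126uvw − 92u − 97u^2 − 14uw + 42u^3 − 98u^2w + 28uw^2 + 27v + 18vw + 15 + 4w − 4w^2    [combine like terms]

−198uv + 63u^2v − 126uvw − 92u − 97u^2 − 14uw + 42u^3 − 98u^2w + 28uw^2 + 27v + 18vw + 15 + 4w − 4w^2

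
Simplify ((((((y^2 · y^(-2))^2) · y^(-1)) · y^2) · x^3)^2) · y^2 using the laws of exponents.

((((((y^2 · y^(-2))^2) · y^(-1)) · y^2) · x^3)^2) · y^2
= ((((((y^2 · y^(-2))^2) · y^(-1)) · y^2)^2) · ((x^3)^2)) · y^2    [power of a product]
= ((((((y^2 · y^(-2))^2) · y^(-1))^2) · ((y^2)^2)) · ((x^3)^2)) · y^2    [power of a product]
= ((((((y^2 · y^(-2))^2)^2) · ((y^(-1))^2)) · ((y^2)^2)) · ((x^3)^2)) · y^2    [power of a product]
= (((((y^2 · y^(-2))^4) · ((y^(-1))^2)) · ((y^2)^2)) · ((x^3)^2)) · y^2    [power of a power]
= ((((((y^2)^4) · ((y^(-2))^4)) · ((y^(-1))^2)) · ((y^2)^2)) · ((x^3)^2)) · y^2    [power of a product]
= ((((y^8 · ((y^(-2))^4)) · ((y^(-1))^2)) · ((y^2)^2)) · ((x^3)^2)) · y^2    [power of a power]
= ((((y^8 · y^(-8)) · ((y^(-1))^2)) · ((y^2)^2)) · ((x^3)^2)) · y^2    [power of a power]
= (((y^0 · ((y^(-1))^2)) · ((y^2)^2)) · ((x^3)^2)) · y^2    [product of powers]
= (((y^0 · y^(-2)) · ((y^2)^2)) · ((x^3)^2)) · y^2    [power of a power]
= ((y^(-2) · ((y^2)^2)) · ((x^3)^2)) · y^2    [product of powers]
= ((y^(-2) · y^4) · ((x^3)^2)) · y^2    [power of a power]
= (y^2 · ((x^3)^2)) · y^2    [product of powers]
= (y^2 · x^6) · y^2    [power of a power]
= x^6y^4    [product of powers]

x^6y^4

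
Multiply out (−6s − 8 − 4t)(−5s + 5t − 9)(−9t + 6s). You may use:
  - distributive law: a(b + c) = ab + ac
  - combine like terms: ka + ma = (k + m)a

(−6s − 8 − 4t)(−5s + 5t − 9)(−9t + 6s)
= (30s^2 − 30st + 54s + 40s − 40t + 72 + 20st − 20t^2 + 36t)(−9t + 6s)    [distributive law]
= (30s^2 − 10st + 94s − 4t + 72 − 20t^2)(−9t + 6s)    [combine like terms]
= −270s^2t + 180s^3 + 90st^2 − 60s^2t − 846st + 564s^2 + 36t^2 − 24st − 648t + 432s + 180t^3 − 120st^2    [distributive law]
= −330s^2t + 180s^3 − 30st^2 − 870st + 564s^2 + 36t^2 − 648t + 432s + 180t^3    [combine like terms]

−330s^2t + 180s^3 − 30st^2 − 870st + 564s^2 + 36t^2 − 648t + 432s + 180t^3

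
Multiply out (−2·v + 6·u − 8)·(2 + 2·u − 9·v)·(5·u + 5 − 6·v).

74·u·v + 436·v − 318·v^2 − 362·u^2·v + 438·u·v^2 − 108·v^3 + 40·u^2 − 100·u + 60·u^3 − 80

(−2·v + 6·u − 8)·(2 + 2·u − 9·v)·(5·u + 5 − 6·v)
= (−4·v − 4·u·v + 18·v^2 + 12·u + 12·u^2 − 54·u·v − 16 − 16·u + 72·v)·(5·u + 5 − 6·v)    [distributive law]
= (68·v − 58·u·v + 18·v^2 − 4·u + 12·u^2 − 16)·(5·u + 5 − 6·v)    [combine like terms]
= 340·u·v + 340·v − 408·v^2 − 290·u^2·v − 290·u·v + 348·u·v^2 + 90·u·v^2 + 90·v^2 − 108·v^3 − 20·u^2 − 20·u + 24·u·v + 60·u^3 + 60·u^2 − 72·u^2·v − 80·u − 80 + 96·v    [distributive law]
= 74·u·v + 436·v − 318·v^2 − 362·u^2·v + 438·u·v^2 − 108·v^3 + 40·u^2 − 100·u + 60·u^3 − 80    [combine like terms]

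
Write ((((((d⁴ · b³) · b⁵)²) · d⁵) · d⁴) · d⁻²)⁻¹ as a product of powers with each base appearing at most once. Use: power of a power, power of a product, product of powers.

b⁻¹⁶d⁻¹⁵

((((((d⁴ · b³) · b⁵)²) · d⁵) · d⁴) · d⁻²)⁻¹
= ((((((d⁴ · b³) · b⁵)²) · d⁵) · d⁴)⁻¹) · ((d⁻²)⁻¹)    [power of a product]
= ((((((d⁴ · b³) · b⁵)²) · d⁵)⁻¹) · ((d⁴)⁻¹)) · ((d⁻²)⁻¹)    [power of a product]
= ((((((d⁴ · b³) · b⁵)²)⁻¹) · ((d⁵)⁻¹)) · ((d⁴)⁻¹)) · ((d⁻²)⁻¹)    [power of a product]
= (((((d⁴ · b³) · b⁵)⁻²) · ((d⁵)⁻¹)) · ((d⁴)⁻¹)) · ((d⁻²)⁻¹)    [power of a power]
= (((((d⁴ · b³)⁻²) · ((b⁵)⁻²)) · ((d⁵)⁻¹)) · ((d⁴)⁻¹)) · ((d⁻²)⁻¹)    [power of a product]
= ((((((d⁴)⁻²) · ((b³)⁻²)) · ((b⁵)⁻²)) · ((d⁵)⁻¹)) · ((d⁴)⁻¹)) · ((d⁻²)⁻¹)    [power of a product]
= ((((d⁻⁸ · ((b³)⁻²)) · ((b⁵)⁻²)) · ((d⁵)⁻¹)) · ((d⁴)⁻¹)) · ((d⁻²)⁻¹)    [power of a power]
= ((((d⁻⁸ · b⁻⁶) · ((b⁵)⁻²)) · ((d⁵)⁻¹)) · ((d⁴)⁻¹)) · ((d⁻²)⁻¹)    [power of a power]
= ((((d⁻⁸ · b⁻⁶) · b⁻¹⁰) · ((d⁵)⁻¹)) · ((d⁴)⁻¹)) · ((d⁻²)⁻¹)    [power of a power]
= ((((d⁻⁸ · b⁻⁶) · b⁻¹⁰) · d⁻⁵) · ((d⁴)⁻¹)) · ((d⁻²)⁻¹)    [power of a power]
= ((((d⁻⁸ · b⁻⁶) · b⁻¹⁰) · d⁻⁵) · d⁻⁴) · ((d⁻²)⁻¹)    [power of a power]
= ((((d⁻⁸ · b⁻⁶) · b⁻¹⁰) · d⁻⁵) · d⁻⁴) · d²    [power of a power]
= b⁻¹⁶d⁻¹⁵    [product of powers]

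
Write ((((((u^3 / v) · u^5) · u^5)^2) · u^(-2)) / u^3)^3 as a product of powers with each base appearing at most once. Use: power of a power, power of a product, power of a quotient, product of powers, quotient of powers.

u^63v^(-6)

((((((u^3 / v) · u^5) · u^5)^2) · u^(-2)) / u^3)^3
= ((((((u^3 / v) · u^5) · u^5)^2) · u^(-2))^3) / ((u^3)^3)    [power of a quotient]
= ((((((u^3 / v) · u^5) · u^5)^2)^3) · ((u^(-2))^3)) / ((u^3)^3)    [power of a product]
= (((((u^3 / v) · u^5) · u^5)^6) · ((u^(-2))^3)) / ((u^3)^3)    [power of a power]
= (((((u^3 / v) · u^5)^6) · ((u^5)^6)) · ((u^(-2))^3)) / ((u^3)^3)    [power of a product]
= (((((u^3 / v)^6) · ((u^5)^6)) · ((u^5)^6)) · ((u^(-2))^3)) / ((u^3)^3)    [power of a product]
= ((((((u^3)^6) / (v^6)) · ((u^5)^6)) · ((u^5)^6)) · ((u^(-2))^3)) / ((u^3)^3)    [power of a quotient]
= ((((u^18 / (v^6)) · ((u^5)^6)) · ((u^5)^6)) · ((u^(-2))^3)) / ((u^3)^3)    [power of a power]
= ((((u^18 / v^6) · u^30) · ((u^5)^6)) · ((u^(-2))^3)) / ((u^3)^3)    [power of a power]
= ((((u^18 / v^6) · u^30) · u^30) · ((u^(-2))^3)) / ((u^3)^3)    [power of a power]
= ((((u^18 / v^6) · u^30) · u^30) · u^(-6)) / ((u^3)^3)    [power of a power]
= ((((u^18 / v^6) · u^30) · u^30) · u^(-6)) / u^9    [power of a power]
= u^63v^(-6)    [quotient of powers; product of powers]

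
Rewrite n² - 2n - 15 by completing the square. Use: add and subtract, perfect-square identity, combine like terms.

n² - 2n - 15
= n² - 2n + 1 - 1 - 15    [add and subtract 1]
= (n - 1)² - 1 - 15    [perfect-square identity]
= (n - 1)² - 16    [combine constants]

(n - 1)² - 16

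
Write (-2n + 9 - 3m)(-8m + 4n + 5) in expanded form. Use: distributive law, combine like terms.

4mn - 8n² + 26n - 87m + 45 + 24m²

(-2n + 9 - 3m)(-8m + 4n + 5)
= 16mn - 8n² - 10n - 72m + 36n + 45 + 24m² - 12mn - 15m    [distributive law]
= 4mn - 8n² + 26n - 87m + 45 + 24m²    [combine like terms]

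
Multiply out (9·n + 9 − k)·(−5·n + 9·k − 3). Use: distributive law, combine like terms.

−45·n^2 + 86·k·n − 72·n + 84·k − 27 − 9·k^2

(9·n + 9 − k)·(−5·n + 9·k − 3)
= −45·n^2 + 81·k·n − 27·n − 45·n + 81·k − 27 + 5·k·n − 9·k^2 + 3·k    [distributive law]
= −45·n^2 + 86·k·n − 72·n + 84·k − 27 − 9·k^2    [combine like terms]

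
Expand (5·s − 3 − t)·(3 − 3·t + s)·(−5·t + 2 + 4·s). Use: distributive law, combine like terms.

(5·s − 3 − t)·(3 − 3·t + s)·(−5·t + 2 + 4·s)
= (15·s − 15·s·t + 5·s² − 9 + 9·t − 3·s − 3·t + 3·t² − s·t)·(−5·t + 2 + 4·s)    [distributive law]
= (12·s − 16·s·t + 5·s² − 9 + 6·t + 3·t²)·(−5·t + 2 + 4·s)    [combine like terms]
= −60·s·t + 24·s + 48·s² + 80·s·t² − 32·s·t − 64·s²·t − 25·s²·t + 10·s² + 20·s³ + 45·t − 18 − 36·s − 30·t² + 12·t + 24·s·t − 15·t³ + 6·t² + 12·s·t²    [distributive law]
= −68·s·t − 12·s + 58·s² + 92·s·t² − 89·s²·t + 20·s³ + 57·t − 18 − 24·t² − 15·t³    [combine like terms]

−68·s·t − 12·s + 58·s² + 92·s·t² − 89·s²·t + 20·s³ + 57·t − 18 − 24·t² − 15·t³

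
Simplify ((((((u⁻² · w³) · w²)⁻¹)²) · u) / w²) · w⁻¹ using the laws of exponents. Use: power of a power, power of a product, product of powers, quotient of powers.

u⁵w⁻¹³

((((((u⁻² · w³) · w²)⁻¹)²) · u) / w²) · w⁻¹
= (((((u⁻² · w³) · w²)⁻²) · u) / w²) · w⁻¹    [power of a power]
= (((((u⁻² · w³)⁻²) · ((w²)⁻²)) · u) / w²) · w⁻¹    [power of a product]
= ((((((u⁻²)⁻²) · ((w³)⁻²)) · ((w²)⁻²)) · u) / w²) · w⁻¹    [power of a product]
= ((((u⁴ · ((w³)⁻²)) · ((w²)⁻²)) · u) / w²) · w⁻¹    [power of a power]
= ((((u⁴ · w⁻⁶) · ((w²)⁻²)) · u) / w²) · w⁻¹    [power of a power]
= ((((u⁴ · w⁻⁶) · w⁻⁴) · u) / w²) · w⁻¹    [power of a power]
= u⁵w⁻¹³    [quotient of powers; product of powers]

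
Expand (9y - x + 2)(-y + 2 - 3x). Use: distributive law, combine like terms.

(9y - x + 2)(-y + 2 - 3x)
= -9y^2 + 18y - 27xy + xy - 2x + 3x^2 - 2y + 4 - 6x    [distributive law]
= -9y^2 + 16y - 26xy - 8x + 3x^2 + 4    [combine like terms]

-9y^2 + 16y - 26xy - 8x + 3x^2 + 4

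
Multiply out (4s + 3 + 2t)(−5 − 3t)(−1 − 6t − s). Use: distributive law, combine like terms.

35s + 151st + 20s^2 + 78st^2 + 12s^2t + 15 + 109t + 120t^2 + 36t^3

(4s + 3 + 2t)(−5 − 3t)(−1 − 6t − s)
= (−20s − 12st − 15 − 9t − 10t − 6t^2)(−1 − 6t − s)    [distributive law]
= (−20s − 12st − 15 − 19t − 6t^2)(−1 − 6t − s)    [combine like terms]
= 20s + 120st + 20s^2 + 12st + 72st^2 + 12s^2t + 15 + 90t + 15s + 19t + 114t^2 + 19st + 6t^2 + 36t^3 + 6st^2    [distributive law]
= 35s + 151st + 20s^2 + 78st^2 + 12s^2t + 15 + 109t + 120t^2 + 36t^3    [combine like terms]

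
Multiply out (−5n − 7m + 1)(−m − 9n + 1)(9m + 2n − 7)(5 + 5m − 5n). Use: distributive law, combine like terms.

645m²n + 2815m³n − 425m²n² + 4080mn² − 2255mn³ − 2915mn + 2165n³ − 450n⁴ − 2215n² + 535n − 290m³ + 315m⁴ − 280m² + 290m − 35

(−5n − 7m + 1)(−m − 9n + 1)(9m + 2n − 7)(5 + 5m − 5n)
= (5mn + 45n² − 5n + 7m² + 63mn − 7m − m − 9n + 1)(9m + 2n − 7)(5 + 5m − 5n)    [distributive law]
= (68mn + 45n² − 14n + 7m² − 8m + 1)(9m + 2n − 7)(5 + 5m − 5n)    [combine like terms]
= (612m²n + 136mn² − 476mn + 405mn² + 90n³ − 315n² − 126mn − 28n² + 98n + 63m³ + 14m²n − 49m² − 72m² − 16mn + 56m + 9m + 2n − 7)(5 + 5m − 5n)    [distributive law]
= (626m²n + 541mn² − 618mn + 90n³ − 343n² + 100n + 63m³ − 121m² + 65m − 7)(5 + 5m − 5n)    [combine like terms]
= 3130m²n + 3130m³n − 3130m²n² + 2705mn² + 2705m²n² − 2705mn³ − 3090mn − 3090m²n + 3090mn² + 450n³ + 450mn³ − 450n⁴ − 1715n² − 1715mn² + 1715n³ + 500n + 500mn − 500n² + 315m³ + 315m⁴ − 315m³n − 605m² − 605m³ + 605m²n + 325m + 325m² − 325mn − 35 − 35m + 35n    [distributive law]
= 645m²n + 2815m³n − 425m²n² + 4080mn² − 2255mn³ − 2915mn + 2165n³ − 450n⁴ − 2215n² + 535n − 290m³ + 315m⁴ − 280m² + 290m − 35    [combine like terms]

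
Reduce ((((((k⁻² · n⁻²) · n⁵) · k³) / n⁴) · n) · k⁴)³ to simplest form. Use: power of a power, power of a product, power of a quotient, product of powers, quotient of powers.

k¹⁵

((((((k⁻² · n⁻²) · n⁵) · k³) / n⁴) · n) · k⁴)³
= ((((((k⁻² · n⁻²) · n⁵) · k³) / n⁴) · n)³) · ((k⁴)³)    [power of a product]
= ((((((k⁻² · n⁻²) · n⁵) · k³) / n⁴)³) · (n³)) · ((k⁴)³)    [power of a product]
= ((((((k⁻² · n⁻²) · n⁵) · k³)³) / ((n⁴)³)) · (n³)) · ((k⁴)³)    [power of a quotient]
= ((((((k⁻² · n⁻²) · n⁵)³) · ((k³)³)) / ((n⁴)³)) · (n³)) · ((k⁴)³)    [power of a product]
= ((((((k⁻² · n⁻²)³) · ((n⁵)³)) · ((k³)³)) / ((n⁴)³)) · (n³)) · ((k⁴)³)    [power of a product]
= (((((((k⁻²)³) · ((n⁻²)³)) · ((n⁵)³)) · ((k³)³)) / ((n⁴)³)) · (n³)) · ((k⁴)³)    [power of a product]
= (((((k⁻⁶ · ((n⁻²)³)) · ((n⁵)³)) · ((k³)³)) / ((n⁴)³)) · (n³)) · ((k⁴)³)    [power of a power]
= (((((k⁻⁶ · n⁻⁶) · ((n⁵)³)) · ((k³)³)) / ((n⁴)³)) · (n³)) · ((k⁴)³)    [power of a power]
= (((((k⁻⁶ · n⁻⁶) · n¹⁵) · ((k³)³)) / ((n⁴)³)) · (n³)) · ((k⁴)³)    [power of a power]
= (((((k⁻⁶ · n⁻⁶) · n¹⁵) · k⁹) / ((n⁴)³)) · (n³)) · ((k⁴)³)    [power of a power]
= (((((k⁻⁶ · n⁻⁶) · n¹⁵) · k⁹) / n¹²) · (n³)) · ((k⁴)³)    [power of a power]
= (((((k⁻⁶ · n⁻⁶) · n¹⁵) · k⁹) / n¹²) · n³) · k¹²    [power of a power]
= k¹⁵    [quotient of powers; product of powers]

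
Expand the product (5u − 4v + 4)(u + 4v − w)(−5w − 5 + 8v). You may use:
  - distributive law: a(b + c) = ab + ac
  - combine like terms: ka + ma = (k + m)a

(5u − 4v + 4)(u + 4v − w)(−5w − 5 + 8v)
= (5u^2 + 20uv − 5uw − 4uv − 16v^2 + 4vw + 4u + 16v − 4w)(−5w − 5 + 8v)    [distributive law]
= (5u^2 + 16uv − 5uw − 16v^2 + 4vw + 4u + 16v − 4w)(−5w − 5 + 8v)    [combine like terms]
= −25u^2w − 25u^2 + 40u^2v − 80uvw − 80uv + 128uv^2 + 25uw^2 + 25uw − 40uvw + 80v^2w + 80v^2 − 128v^3 − 20vw^2 − 20vw + 32v^2w − 20uw − 20u + 32uv − 80vw − 80v + 128v^2 + 20w^2 + 20w − 32vw    [distributive law]
= −25u^2w − 25u^2 + 40u^2v − 120uvw − 48uv + 128uv^2 + 25uw^2 + 5uw + 112v^2w + 208v^2 − 128v^3 − 20vw^2 − 132vw − 20u − 80v + 20w^2 + 20w    [combine like terms]

−25u^2w − 25u^2 + 40u^2v − 120uvw − 48uv + 128uv^2 + 25uw^2 + 5uw + 112v^2w + 208v^2 − 128v^3 − 20vw^2 − 132vw − 20u − 80v + 20w^2 + 20w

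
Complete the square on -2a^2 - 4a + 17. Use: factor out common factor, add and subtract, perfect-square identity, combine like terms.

-2(a + 1)^2 + 19

-2a^2 - 4a + 17
= -2(a^2 + 2a) + 17    [factor out -2 from the a-terms]
= -2(a^2 + 2a + 1 - 1) + 17    [add and subtract 1 inside the bracket]
= -2(a + 1)^2 + 2 + 17    [perfect-square identity]
= -2(a + 1)^2 + 19    [combine constants]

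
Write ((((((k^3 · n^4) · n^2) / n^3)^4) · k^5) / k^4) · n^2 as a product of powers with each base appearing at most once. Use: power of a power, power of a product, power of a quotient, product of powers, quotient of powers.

k^13n^14

((((((k^3 · n^4) · n^2) / n^3)^4) · k^5) / k^4) · n^2
= ((((((k^3 · n^4) · n^2)^4) / ((n^3)^4)) · k^5) / k^4) · n^2    [power of a quotient]
= ((((((k^3 · n^4)^4) · ((n^2)^4)) / ((n^3)^4)) · k^5) / k^4) · n^2    [power of a product]
= (((((((k^3)^4) · ((n^4)^4)) · ((n^2)^4)) / ((n^3)^4)) · k^5) / k^4) · n^2    [power of a product]
= (((((k^12 · ((n^4)^4)) · ((n^2)^4)) / ((n^3)^4)) · k^5) / k^4) · n^2    [power of a power]
= (((((k^12 · n^16) · ((n^2)^4)) / ((n^3)^4)) · k^5) / k^4) · n^2    [power of a power]
= (((((k^12 · n^16) · n^8) / ((n^3)^4)) · k^5) / k^4) · n^2    [power of a power]
= (((((k^12 · n^16) · n^8) / n^12) · k^5) / k^4) · n^2    [power of a power]
= k^13n^14    [quotient of powers; product of powers]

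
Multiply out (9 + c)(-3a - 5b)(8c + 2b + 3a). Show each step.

-216ac - 189ab - 81a^2 - 360bc - 90b^2 - 24ac^2 - 21abc - 9a^2c - 40bc^2 - 10b^2c

(9 + c)(-3a - 5b)(8c + 2b + 3a)
= (-27a - 45b - 3ac - 5bc)(8c + 2b + 3a)    [distributive law]
= -216ac - 54ab - 81a^2 - 360bc - 90b^2 - 135ab - 24ac^2 - 6abc - 9a^2c - 40bc^2 - 10b^2c - 15abc    [distributive law]
= -216ac - 189ab - 81a^2 - 360bc - 90b^2 - 24ac^2 - 21abc - 9a^2c - 40bc^2 - 10b^2c    [combine like terms]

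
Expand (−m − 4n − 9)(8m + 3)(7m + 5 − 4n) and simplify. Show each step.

(−m − 4n − 9)(8m + 3)(7m + 5 − 4n)
= (−8m^2 − 3m − 32mn − 12n − 72m − 27)(7m + 5 − 4n)    [distributive law]
= (−8m^2 − 75m − 32mn − 12n − 27)(7m + 5 − 4n)    [combine like terms]
= −56m^3 − 40m^2 + 32m^2n − 525m^2 − 375m + 300mn − 224m^2n − 160mn + 128mn^2 − 84mn − 60n + 48n^2 − 189m − 135 + 108n    [distributive law]
= −56m^3 − 565m^2 − 192m^2n − 564m + 56mn + 128mn^2 + 48n + 48n^2 − 135    [combine like terms]

−56m^3 − 565m^2 − 192m^2n − 564m + 56mn + 128mn^2 + 48n + 48n^2 − 135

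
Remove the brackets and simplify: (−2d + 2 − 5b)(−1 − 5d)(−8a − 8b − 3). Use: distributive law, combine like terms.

(−2d + 2 − 5b)(−1 − 5d)(−8a − 8b − 3)
= (2d + 10d² − 2 − 10d + 5b + 25bd)(−8a − 8b − 3)    [distributive law]
= (−8d + 10d² − 2 + 5b + 25bd)(−8a − 8b − 3)    [combine like terms]
= 64ad + 64bd + 24d − 80ad² − 80bd² − 30d² + 16a + 16b + 6 − 40ab − 40b² − 15b − 200abd − 200b²d − 75bd    [distributive law]
= 64ad − 11bd + 24d − 80ad² − 80bd² − 30d² + 16a + b + 6 − 40ab − 40b² − 200abd − 200b²d    [combine like terms]

64ad − 11bd + 24d − 80ad² − 80bd² − 30d² + 16a + b + 6 − 40ab − 40b² − 200abd − 200b²d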